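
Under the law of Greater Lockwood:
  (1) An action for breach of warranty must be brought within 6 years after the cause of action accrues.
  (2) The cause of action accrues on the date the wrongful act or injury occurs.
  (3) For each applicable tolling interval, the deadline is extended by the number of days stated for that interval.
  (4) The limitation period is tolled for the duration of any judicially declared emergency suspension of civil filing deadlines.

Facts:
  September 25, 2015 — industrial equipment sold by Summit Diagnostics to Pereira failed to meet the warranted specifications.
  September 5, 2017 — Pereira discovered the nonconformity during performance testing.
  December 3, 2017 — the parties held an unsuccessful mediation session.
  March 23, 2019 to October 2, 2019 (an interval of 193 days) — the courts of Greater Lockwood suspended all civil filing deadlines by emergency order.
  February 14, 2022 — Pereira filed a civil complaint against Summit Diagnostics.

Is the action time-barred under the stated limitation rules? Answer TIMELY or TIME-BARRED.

TIMELY

The claim accrued on September 25, 2015, when the wrongful act occurred; under the stated occurrence rule the September 5, 2017 discovery does not delay accrual.
Adding the 6 years base period to September 25, 2015 gives a deadline of September 25, 2021, before any tolling.
The emergency suspension of filing deadlines from March 23, 2019 to October 2, 2019 tolled the period for 193 days, extending the deadline to April 6, 2022.
Nothing else in the chronology tolls or restarts the period.
The February 14, 2022 filing precedes the April 6, 2022 deadline; the claim is timely.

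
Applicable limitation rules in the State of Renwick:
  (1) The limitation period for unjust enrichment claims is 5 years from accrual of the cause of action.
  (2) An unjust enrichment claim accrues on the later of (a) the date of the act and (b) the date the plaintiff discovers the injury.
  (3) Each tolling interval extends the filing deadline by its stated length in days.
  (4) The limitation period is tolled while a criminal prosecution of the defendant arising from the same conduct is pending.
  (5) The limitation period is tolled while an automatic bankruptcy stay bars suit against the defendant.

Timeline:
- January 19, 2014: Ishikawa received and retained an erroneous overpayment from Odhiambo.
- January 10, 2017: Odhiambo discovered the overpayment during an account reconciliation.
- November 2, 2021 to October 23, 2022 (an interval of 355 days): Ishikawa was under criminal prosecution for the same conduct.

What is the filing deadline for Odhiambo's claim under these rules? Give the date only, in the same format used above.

December 31, 2022

The claim accrued on January 10, 2017 — the later of the January 19, 2014 act and the January 10, 2017 discovery.
The untolled deadline — 5 years after January 10, 2017 — is January 10, 2022.
The period was tolled for 355 days by the pending criminal prosecution (November 2, 2021 to October 23, 2022), pushing the deadline to December 31, 2022.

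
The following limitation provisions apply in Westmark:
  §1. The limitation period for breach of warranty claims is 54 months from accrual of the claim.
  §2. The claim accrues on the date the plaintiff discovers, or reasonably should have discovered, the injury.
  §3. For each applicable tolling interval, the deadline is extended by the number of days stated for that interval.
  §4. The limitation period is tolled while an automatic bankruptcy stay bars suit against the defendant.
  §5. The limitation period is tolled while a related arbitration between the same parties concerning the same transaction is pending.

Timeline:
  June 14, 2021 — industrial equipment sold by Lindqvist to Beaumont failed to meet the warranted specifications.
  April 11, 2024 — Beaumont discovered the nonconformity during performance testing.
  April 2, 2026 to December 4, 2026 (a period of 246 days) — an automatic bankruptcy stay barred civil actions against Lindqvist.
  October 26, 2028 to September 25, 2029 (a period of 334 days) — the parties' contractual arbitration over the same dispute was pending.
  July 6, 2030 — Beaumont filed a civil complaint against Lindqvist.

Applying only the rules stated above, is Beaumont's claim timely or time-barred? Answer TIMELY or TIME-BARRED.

Under the discovery rule, the claim accrued on April 11, 2024, when Beaumont discovered the injury — not on the June 14, 2021 date of the underlying act.
54 months from April 11, 2024 is October 11, 2028.
The automatic bankruptcy stay from April 2, 2026 to December 4, 2026 tolled the period for 246 days, extending the deadline to June 14, 2029.
The period was tolled for 334 days by the pending related arbitration (October 26, 2028 to September 25, 2029), pushing the deadline to May 14, 2030.
Filing on July 6, 2030 missed the May 14, 2030 deadline — the action is time-barred.

TIME-BARRED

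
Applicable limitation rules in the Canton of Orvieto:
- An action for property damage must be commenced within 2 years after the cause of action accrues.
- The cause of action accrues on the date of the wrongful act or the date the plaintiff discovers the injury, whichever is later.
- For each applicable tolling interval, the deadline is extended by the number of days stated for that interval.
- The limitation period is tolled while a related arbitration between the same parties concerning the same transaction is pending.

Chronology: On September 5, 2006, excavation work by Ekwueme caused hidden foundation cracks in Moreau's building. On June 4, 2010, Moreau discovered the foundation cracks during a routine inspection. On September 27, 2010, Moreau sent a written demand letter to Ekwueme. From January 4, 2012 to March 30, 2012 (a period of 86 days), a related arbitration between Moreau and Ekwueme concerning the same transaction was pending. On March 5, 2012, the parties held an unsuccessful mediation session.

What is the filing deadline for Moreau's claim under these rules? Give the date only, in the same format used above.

August 29, 2012

Because discovery on June 4, 2010 post-dates the September 5, 2006 act, accrual under the later-of rule falls on June 4, 2010.
2 years from June 4, 2010 is June 4, 2012.
The period was tolled for 86 days by the pending related arbitration (January 4, 2012 to March 30, 2012), pushing the deadline to August 29, 2012.
The other events in the timeline have no effect on the limitation period under the stated rules.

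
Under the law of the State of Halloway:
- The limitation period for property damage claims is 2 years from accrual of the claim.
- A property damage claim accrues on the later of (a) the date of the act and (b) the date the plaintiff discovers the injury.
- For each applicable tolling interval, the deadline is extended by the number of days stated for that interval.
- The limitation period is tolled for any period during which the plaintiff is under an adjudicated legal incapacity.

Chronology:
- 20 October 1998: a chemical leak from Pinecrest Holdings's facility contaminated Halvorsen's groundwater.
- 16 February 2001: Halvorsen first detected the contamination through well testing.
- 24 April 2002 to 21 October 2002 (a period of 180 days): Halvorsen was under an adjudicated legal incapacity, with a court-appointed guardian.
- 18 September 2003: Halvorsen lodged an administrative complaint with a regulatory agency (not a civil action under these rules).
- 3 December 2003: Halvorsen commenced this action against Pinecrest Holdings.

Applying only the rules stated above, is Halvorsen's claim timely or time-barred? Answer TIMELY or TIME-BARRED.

TIME-BARRED

Taking the later of the act (20 October 1998) and discovery (16 February 2001), the claim accrued on 16 February 2001.
The untolled deadline — 2 years after 16 February 2001 — is 16 February 2003.
Because the plaintiff's legal incapacity ran from 24 April 2002 to 21 October 2002, the deadline is extended by 180 days to 15 August 2003.
Nothing else in the chronology tolls or restarts the period.
The 3 December 2003 filing falls after the 15 August 2003 deadline; the claim is time-barred.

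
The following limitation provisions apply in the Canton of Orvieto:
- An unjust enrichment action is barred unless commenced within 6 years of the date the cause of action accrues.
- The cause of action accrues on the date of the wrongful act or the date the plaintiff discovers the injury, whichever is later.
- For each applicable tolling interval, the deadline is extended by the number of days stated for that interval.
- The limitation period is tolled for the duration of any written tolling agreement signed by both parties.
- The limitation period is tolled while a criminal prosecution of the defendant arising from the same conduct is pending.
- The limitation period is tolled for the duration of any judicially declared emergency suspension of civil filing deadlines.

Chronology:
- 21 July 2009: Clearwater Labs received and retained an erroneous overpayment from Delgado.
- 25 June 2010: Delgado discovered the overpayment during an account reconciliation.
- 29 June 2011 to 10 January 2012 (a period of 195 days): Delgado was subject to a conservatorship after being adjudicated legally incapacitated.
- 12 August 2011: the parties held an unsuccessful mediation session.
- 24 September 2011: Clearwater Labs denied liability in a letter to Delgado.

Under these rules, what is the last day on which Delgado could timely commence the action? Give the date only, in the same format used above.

Taking the later of the act (21 July 2009) and discovery (25 June 2010), the claim accrued on 25 June 2010.
The untolled deadline — 6 years after 25 June 2010 — is 25 June 2016.
No stated provision tolls the period for the plaintiff's incapacity, so the interval from 29 June 2011 to 10 January 2012 has no effect on the deadline.
Nothing else in the chronology tolls or restarts the period.

25 June 2016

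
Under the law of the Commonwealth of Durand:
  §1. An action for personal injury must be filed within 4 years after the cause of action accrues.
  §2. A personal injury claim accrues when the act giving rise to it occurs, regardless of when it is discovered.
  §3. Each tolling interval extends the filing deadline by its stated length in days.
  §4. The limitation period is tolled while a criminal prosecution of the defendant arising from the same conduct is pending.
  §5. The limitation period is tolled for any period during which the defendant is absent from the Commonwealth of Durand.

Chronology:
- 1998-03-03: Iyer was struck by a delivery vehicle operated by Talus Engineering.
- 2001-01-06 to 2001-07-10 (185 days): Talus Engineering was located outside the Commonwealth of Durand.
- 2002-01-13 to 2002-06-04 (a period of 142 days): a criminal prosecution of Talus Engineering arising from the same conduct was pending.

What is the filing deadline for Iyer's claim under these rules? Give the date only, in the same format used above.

2003-01-24

The claim accrued on 1998-03-03, when the wrongful act occurred.
The untolled deadline — 4 years after 1998-03-03 — is 2002-03-03.
Because the defendant's absence from the jurisdiction ran from 2001-01-06 to 2001-07-10, the deadline is extended by 185 days to 2002-09-04.
The period was tolled for 142 days by the pending criminal prosecution (2002-01-13 to 2002-06-04), pushing the deadline to 2003-01-24.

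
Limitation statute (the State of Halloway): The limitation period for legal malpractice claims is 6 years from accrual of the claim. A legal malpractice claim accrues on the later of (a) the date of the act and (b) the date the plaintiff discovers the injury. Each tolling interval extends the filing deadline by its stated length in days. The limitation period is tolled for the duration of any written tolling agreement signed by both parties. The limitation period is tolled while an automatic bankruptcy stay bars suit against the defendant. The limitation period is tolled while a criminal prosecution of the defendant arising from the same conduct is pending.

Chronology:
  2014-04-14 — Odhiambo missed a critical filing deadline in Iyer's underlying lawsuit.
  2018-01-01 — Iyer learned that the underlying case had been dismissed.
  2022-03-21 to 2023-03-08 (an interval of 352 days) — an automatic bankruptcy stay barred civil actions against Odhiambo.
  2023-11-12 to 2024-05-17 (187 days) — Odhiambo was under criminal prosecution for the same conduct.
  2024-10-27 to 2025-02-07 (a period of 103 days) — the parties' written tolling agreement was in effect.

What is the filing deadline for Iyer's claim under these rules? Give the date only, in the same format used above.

The claim accrued on 2018-01-01 — the later of the 2014-04-14 act and the 2018-01-01 discovery.
Adding the 6 years base period to 2018-01-01 gives a deadline of 2024-01-01, before any tolling.
The automatic bankruptcy stay from 2022-03-21 to 2023-03-08 tolled the period for 352 days, extending the deadline to 2024-12-18.
The pending criminal prosecution from 2023-11-12 to 2024-05-17 tolled the period for 187 days, extending the deadline to 2025-06-23.
The period was tolled for 103 days by the written tolling agreement (2024-10-27 to 2025-02-07), pushing the deadline to 2025-10-04.

2025-10-04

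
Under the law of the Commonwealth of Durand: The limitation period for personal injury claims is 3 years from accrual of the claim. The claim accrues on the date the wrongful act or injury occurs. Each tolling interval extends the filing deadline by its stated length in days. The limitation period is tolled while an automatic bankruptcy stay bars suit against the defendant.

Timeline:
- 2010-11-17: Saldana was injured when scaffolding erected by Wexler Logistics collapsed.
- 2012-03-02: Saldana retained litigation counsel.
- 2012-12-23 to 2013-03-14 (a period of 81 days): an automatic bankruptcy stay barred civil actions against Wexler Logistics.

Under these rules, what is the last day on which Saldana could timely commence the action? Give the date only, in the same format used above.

2014-02-06

The claim accrued on 2010-11-17, the date of the act.
Adding the 3 years base period to 2010-11-17 gives a deadline of 2013-11-17, before any tolling.
Because the automatic bankruptcy stay ran from 2012-12-23 to 2013-03-14, the deadline is extended by 81 days to 2014-02-06.
None of the other events listed affects the running of the period under the stated rules.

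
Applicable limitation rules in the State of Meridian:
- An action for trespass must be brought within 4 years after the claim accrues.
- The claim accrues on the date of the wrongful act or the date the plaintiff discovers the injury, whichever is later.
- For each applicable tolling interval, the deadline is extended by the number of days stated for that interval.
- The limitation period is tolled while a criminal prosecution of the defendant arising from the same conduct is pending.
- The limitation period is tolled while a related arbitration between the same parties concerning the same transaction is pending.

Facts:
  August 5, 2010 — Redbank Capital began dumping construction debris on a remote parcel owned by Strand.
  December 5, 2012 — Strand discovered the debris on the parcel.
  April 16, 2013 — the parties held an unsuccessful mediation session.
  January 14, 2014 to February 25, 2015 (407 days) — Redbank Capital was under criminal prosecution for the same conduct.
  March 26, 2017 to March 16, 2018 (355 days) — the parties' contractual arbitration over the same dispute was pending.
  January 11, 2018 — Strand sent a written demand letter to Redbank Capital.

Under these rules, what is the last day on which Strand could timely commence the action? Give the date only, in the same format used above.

January 6, 2019

The claim accrued on December 5, 2012 — the later of the August 5, 2010 act and the December 5, 2012 discovery.
Adding the 4 years base period to December 5, 2012 gives a deadline of December 5, 2016, before any tolling.
The pending criminal prosecution from January 14, 2014 to February 25, 2015 tolled the period for 407 days, extending the deadline to January 16, 2018.
The period was tolled for 355 days by the pending related arbitration (March 26, 2017 to March 16, 2018), pushing the deadline to January 6, 2019.
The other events in the timeline have no effect on the limitation period under the stated rules.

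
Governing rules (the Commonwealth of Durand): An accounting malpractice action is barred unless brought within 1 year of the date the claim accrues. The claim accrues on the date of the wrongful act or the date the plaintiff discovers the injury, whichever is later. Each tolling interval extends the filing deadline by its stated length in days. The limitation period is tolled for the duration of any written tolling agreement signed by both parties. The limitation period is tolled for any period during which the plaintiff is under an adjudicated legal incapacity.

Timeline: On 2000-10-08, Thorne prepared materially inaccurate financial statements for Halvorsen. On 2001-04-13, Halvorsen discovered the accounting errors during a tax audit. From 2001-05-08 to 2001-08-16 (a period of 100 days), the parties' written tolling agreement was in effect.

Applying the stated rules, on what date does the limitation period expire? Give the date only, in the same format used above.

2002-07-22

Taking the later of the act (2000-10-08) and discovery (2001-04-13), the claim accrued on 2001-04-13.
The untolled deadline — 1 year after 2001-04-13 — is 2002-04-13.
The period was tolled for 100 days by the written tolling agreement (2001-05-08 to 2001-08-16), pushing the deadline to 2002-07-22.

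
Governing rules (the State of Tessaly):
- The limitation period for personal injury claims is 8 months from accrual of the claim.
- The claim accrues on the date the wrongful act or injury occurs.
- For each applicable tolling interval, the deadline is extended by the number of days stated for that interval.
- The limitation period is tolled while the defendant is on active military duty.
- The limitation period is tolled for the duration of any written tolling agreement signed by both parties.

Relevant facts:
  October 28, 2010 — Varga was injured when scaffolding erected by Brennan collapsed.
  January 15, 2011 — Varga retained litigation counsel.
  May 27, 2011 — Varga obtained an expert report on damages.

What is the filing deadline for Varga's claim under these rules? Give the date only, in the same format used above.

The claim accrued on October 28, 2010, the date of the act.
8 months from October 28, 2010 is June 28, 2011.
Nothing else in the chronology tolls or restarts the period.

June 28, 2011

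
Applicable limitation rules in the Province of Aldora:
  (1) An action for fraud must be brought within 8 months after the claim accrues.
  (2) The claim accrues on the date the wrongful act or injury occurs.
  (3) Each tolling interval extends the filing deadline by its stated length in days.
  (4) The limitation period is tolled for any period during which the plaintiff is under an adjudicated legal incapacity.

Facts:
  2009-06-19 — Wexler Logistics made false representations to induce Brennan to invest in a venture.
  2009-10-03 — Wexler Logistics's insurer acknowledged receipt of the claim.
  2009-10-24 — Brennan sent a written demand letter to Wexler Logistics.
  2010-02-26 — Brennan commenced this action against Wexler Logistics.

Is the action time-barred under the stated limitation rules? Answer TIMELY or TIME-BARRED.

The claim accrued on 2009-06-19, when the wrongful act occurred.
Adding the 8 months base period to 2009-06-19 gives a deadline of 2010-02-19, before any tolling.
Nothing else in the chronology tolls or restarts the period.
The 2010-02-26 filing falls after the 2010-02-19 deadline; the claim is time-barred.

TIME-BARRED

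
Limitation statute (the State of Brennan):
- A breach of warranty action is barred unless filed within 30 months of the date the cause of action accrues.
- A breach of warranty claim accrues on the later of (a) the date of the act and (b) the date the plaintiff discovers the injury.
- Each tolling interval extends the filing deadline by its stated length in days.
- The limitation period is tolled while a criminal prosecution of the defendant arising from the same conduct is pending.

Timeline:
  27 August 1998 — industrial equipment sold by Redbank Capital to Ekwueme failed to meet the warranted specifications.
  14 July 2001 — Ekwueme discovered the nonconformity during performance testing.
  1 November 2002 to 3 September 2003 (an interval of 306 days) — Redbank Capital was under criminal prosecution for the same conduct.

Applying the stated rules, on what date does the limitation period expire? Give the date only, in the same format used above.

The claim accrued on 14 July 2001 — the later of the 27 August 1998 act and the 14 July 2001 discovery.
30 months from 14 July 2001 is 14 January 2004.
The period was tolled for 306 days by the pending criminal prosecution (1 November 2002 to 3 September 2003), pushing the deadline to 15 November 2004.

15 November 2004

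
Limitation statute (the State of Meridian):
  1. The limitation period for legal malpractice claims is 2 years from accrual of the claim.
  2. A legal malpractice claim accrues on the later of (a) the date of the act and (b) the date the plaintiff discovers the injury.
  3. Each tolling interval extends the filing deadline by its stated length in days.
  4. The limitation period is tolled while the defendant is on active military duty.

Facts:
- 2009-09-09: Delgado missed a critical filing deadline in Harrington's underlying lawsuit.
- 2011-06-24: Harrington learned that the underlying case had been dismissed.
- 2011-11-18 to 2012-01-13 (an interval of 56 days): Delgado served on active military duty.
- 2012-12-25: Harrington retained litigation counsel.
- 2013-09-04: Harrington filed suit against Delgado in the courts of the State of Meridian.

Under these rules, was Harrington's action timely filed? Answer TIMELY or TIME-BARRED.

Taking the later of the act (2009-09-09) and discovery (2011-06-24), the claim accrued on 2011-06-24.
2 years from 2011-06-24 is 2013-06-24.
The period was tolled for 56 days by the defendant's active military service (2011-11-18 to 2012-01-13), pushing the deadline to 2013-08-19.
None of the other events listed affects the running of the period under the stated rules.
Filing on 2013-09-04 missed the 2013-08-19 deadline — the action is time-barred.

TIME-BARRED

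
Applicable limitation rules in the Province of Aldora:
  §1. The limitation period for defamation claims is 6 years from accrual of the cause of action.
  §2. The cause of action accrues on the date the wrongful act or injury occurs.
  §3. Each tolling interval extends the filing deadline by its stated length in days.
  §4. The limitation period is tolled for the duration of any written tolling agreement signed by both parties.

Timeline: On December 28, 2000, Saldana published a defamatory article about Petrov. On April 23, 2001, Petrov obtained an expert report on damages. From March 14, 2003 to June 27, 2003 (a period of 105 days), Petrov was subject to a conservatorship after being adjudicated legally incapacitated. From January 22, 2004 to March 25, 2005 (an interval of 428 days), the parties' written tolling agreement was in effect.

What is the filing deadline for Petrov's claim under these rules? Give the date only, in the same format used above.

February 29, 2008

The cause of action accrued on December 28, 2000, the date of the act.
Adding the 6 years base period to December 28, 2000 gives a deadline of December 28, 2006, before any tolling.
The period was tolled for 428 days by the written tolling agreement (January 22, 2004 to March 25, 2005), pushing the deadline to February 29, 2008.
The plaintiff's legal incapacity from March 14, 2003 to June 27, 2003 does not toll the period, because no stated rule makes the plaintiff's incapacity a tolling event.
Nothing else in the chronology tolls or restarts the period.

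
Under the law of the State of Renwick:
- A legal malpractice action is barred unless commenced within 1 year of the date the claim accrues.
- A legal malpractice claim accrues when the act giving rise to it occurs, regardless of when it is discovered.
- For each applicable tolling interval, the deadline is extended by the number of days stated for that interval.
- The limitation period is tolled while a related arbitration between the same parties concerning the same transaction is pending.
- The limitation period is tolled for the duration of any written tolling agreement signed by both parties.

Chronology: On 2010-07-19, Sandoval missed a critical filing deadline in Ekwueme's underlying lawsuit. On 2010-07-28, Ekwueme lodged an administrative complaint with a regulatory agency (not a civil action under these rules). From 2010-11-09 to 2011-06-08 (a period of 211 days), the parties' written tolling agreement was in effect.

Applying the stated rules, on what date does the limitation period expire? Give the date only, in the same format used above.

2012-02-15

The claim accrued on 2010-07-19, the date of the act.
Adding the 1 year base period to 2010-07-19 gives a deadline of 2011-07-19, before any tolling.
Because the written tolling agreement ran from 2010-11-09 to 2011-06-08, the deadline is extended by 211 days to 2012-02-15.
Nothing else in the chronology tolls or restarts the period.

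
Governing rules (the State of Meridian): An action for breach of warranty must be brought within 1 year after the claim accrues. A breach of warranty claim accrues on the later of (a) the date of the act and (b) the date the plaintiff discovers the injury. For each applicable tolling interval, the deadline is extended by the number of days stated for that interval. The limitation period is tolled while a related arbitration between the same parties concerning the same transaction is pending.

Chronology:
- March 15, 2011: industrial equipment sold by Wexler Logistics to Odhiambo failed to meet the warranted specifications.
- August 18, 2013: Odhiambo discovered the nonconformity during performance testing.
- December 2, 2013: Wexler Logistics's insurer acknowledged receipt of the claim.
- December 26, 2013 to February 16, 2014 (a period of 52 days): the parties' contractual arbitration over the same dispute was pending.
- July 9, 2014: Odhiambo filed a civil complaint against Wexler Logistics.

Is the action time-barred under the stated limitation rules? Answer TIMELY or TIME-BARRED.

TIMELY

Because discovery on August 18, 2013 post-dates the March 15, 2011 act, accrual under the later-of rule falls on August 18, 2013.
1 year from August 18, 2013 is August 18, 2014.
The pending related arbitration from December 26, 2013 to February 16, 2014 tolled the period for 52 days, extending the deadline to October 9, 2014.
The other events in the timeline have no effect on the limitation period under the stated rules.
Odhiambo filed on July 9, 2014, before the October 9, 2014 deadline, so the action is timely.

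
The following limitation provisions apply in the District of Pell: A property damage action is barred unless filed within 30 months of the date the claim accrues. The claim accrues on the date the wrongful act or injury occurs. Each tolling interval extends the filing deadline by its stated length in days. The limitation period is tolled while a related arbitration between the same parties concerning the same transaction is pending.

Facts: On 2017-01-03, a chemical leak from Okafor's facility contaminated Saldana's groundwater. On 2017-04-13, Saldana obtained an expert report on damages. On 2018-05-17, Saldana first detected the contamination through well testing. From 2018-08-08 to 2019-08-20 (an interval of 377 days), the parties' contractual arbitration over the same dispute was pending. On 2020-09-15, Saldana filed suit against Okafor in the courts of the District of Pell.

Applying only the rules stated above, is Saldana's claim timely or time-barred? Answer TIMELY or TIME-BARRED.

Accrual is governed by the date of the act, so the period began to run on 2017-01-03; the later discovery on 2018-05-17 is irrelevant under the stated rule.
Adding the 30 months base period to 2017-01-03 gives a deadline of 2019-07-03, before any tolling.
Because the pending related arbitration ran from 2018-08-08 to 2019-08-20, the deadline is extended by 377 days to 2020-07-14.
Nothing else in the chronology tolls or restarts the period.
Filing on 2020-09-15 missed the 2020-07-14 deadline — the action is time-barred.

TIME-BARRED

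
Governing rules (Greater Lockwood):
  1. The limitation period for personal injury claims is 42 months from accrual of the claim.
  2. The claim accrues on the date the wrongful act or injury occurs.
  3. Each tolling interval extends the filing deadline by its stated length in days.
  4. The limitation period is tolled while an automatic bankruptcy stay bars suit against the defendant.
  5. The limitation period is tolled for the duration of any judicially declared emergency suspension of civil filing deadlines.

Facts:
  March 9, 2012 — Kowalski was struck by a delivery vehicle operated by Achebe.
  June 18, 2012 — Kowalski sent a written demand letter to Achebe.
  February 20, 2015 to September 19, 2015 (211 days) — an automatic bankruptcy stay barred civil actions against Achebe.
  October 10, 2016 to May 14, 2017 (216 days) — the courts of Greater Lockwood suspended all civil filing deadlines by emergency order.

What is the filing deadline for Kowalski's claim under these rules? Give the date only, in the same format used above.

The claim accrued on March 9, 2012, the date of the act.
The untolled deadline — 42 months after March 9, 2012 — is September 9, 2015.
The automatic bankruptcy stay from February 20, 2015 to September 19, 2015 tolled the period for 211 days, extending the deadline to April 7, 2016.
The emergency suspension of filing deadlines starting October 10, 2016 came too late — the period had run on April 7, 2016 — and so does not extend the deadline.
None of the other events listed affects the running of the period under the stated rules.

April 7, 2016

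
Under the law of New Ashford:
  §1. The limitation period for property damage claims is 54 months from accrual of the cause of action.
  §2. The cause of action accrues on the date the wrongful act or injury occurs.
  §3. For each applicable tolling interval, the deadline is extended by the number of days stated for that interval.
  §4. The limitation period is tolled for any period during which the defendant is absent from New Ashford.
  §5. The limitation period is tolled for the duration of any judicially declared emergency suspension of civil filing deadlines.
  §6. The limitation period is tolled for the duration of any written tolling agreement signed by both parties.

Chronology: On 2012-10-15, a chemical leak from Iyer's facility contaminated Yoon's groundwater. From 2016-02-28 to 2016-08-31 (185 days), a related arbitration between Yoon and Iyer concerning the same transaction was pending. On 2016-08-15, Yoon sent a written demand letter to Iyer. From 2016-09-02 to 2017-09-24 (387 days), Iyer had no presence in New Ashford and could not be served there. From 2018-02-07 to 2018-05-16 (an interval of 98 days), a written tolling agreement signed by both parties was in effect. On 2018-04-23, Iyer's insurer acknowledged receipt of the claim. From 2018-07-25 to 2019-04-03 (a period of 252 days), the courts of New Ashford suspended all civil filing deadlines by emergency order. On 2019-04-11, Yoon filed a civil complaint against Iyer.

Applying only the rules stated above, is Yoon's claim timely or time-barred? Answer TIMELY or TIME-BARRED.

The claim accrued on 2012-10-15, when the wrongful act occurred.
54 months from 2012-10-15 is 2017-04-15.
The period was tolled for 387 days by the defendant's absence from the jurisdiction (2016-09-02 to 2017-09-24), pushing the deadline to 2018-05-07.
The period was tolled for 98 days by the written tolling agreement (2018-02-07 to 2018-05-16), pushing the deadline to 2018-08-13.
The period was tolled for 252 days by the emergency suspension of filing deadlines (2018-07-25 to 2019-04-03), pushing the deadline to 2019-04-22.
The pending related arbitration from 2016-02-28 to 2016-08-31 does not toll the period, because no stated rule makes a pending arbitration a tolling event.
The other events in the timeline have no effect on the limitation period under the stated rules.
The 2019-04-11 filing precedes the 2019-04-22 deadline; the claim is timely.

TIMELY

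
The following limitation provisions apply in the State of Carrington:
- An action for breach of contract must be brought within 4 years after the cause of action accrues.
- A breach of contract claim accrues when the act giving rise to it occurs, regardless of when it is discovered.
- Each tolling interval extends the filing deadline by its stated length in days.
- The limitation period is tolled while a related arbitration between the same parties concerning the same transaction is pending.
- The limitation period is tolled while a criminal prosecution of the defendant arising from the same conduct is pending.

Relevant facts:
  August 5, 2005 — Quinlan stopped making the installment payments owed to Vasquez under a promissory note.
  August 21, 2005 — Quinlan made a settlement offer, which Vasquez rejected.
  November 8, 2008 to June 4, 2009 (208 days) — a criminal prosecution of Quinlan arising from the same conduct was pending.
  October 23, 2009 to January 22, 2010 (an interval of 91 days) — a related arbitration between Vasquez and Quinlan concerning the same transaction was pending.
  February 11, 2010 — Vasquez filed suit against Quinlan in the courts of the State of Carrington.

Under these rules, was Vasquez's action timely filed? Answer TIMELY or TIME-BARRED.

The claim accrued on August 5, 2005, when the wrongful act occurred.
The untolled deadline — 4 years after August 5, 2005 — is August 5, 2009.
Because the pending criminal prosecution ran from November 8, 2008 to June 4, 2009, the deadline is extended by 208 days to March 1, 2010.
Because the pending related arbitration ran from October 23, 2009 to January 22, 2010, the deadline is extended by 91 days to May 31, 2010.
Nothing else in the chronology tolls or restarts the period.
Vasquez filed on February 11, 2010, before the May 31, 2010 deadline, so the action is timely.

TIMELY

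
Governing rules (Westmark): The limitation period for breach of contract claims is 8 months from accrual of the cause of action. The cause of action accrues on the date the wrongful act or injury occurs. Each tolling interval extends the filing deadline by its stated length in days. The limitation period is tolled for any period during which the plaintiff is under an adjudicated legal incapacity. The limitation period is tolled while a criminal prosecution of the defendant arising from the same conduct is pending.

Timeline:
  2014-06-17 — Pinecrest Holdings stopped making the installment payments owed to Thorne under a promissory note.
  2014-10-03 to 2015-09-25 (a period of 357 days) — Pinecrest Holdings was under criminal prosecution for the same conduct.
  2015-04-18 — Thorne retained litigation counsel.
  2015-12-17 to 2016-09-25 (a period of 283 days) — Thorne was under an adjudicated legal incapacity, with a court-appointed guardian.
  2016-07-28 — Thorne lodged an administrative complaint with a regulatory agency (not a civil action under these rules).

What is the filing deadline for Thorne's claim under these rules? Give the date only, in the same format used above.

The cause of action accrued on 2014-06-17, the date of the act.
The untolled deadline — 8 months after 2014-06-17 — is 2015-02-17.
The period was tolled for 357 days by the pending criminal prosecution (2014-10-03 to 2015-09-25), pushing the deadline to 2016-02-09.
The plaintiff's legal incapacity from 2015-12-17 to 2016-09-25 tolled the period for 283 days, extending the deadline to 2016-11-18.
Nothing else in the chronology tolls or restarts the period.

2016-11-18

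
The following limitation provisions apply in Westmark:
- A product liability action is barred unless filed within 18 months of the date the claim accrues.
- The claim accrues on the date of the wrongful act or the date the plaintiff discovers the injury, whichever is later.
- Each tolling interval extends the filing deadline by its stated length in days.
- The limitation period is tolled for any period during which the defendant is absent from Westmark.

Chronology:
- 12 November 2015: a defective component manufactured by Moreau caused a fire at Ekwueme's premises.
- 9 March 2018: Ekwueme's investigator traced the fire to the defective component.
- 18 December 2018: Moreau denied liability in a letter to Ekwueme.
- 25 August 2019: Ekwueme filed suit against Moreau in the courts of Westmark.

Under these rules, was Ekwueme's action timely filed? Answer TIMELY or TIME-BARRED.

TIMELY

The claim accrued on 9 March 2018 — the later of the 12 November 2015 act and the 9 March 2018 discovery.
The untolled deadline — 18 months after 9 March 2018 — is 9 September 2019.
The other events in the timeline have no effect on the limitation period under the stated rules.
The 25 August 2019 filing precedes the 9 September 2019 deadline; the claim is timely.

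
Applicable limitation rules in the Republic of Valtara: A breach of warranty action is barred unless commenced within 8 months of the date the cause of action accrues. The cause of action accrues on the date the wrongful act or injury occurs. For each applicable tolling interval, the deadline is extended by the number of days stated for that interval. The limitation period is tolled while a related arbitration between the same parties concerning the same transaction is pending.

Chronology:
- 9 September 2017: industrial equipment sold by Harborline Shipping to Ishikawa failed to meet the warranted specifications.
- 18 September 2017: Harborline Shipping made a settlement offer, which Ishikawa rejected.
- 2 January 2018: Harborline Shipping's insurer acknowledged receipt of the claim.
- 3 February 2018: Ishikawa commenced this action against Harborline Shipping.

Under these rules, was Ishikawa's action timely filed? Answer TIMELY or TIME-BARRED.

The cause of action accrued on 9 September 2017, the date of the act.
Adding the 8 months base period to 9 September 2017 gives a deadline of 9 May 2018, before any tolling.
Nothing else in the chronology tolls or restarts the period.
The 3 February 2018 filing precedes the 9 May 2018 deadline; the claim is timely.

TIMELY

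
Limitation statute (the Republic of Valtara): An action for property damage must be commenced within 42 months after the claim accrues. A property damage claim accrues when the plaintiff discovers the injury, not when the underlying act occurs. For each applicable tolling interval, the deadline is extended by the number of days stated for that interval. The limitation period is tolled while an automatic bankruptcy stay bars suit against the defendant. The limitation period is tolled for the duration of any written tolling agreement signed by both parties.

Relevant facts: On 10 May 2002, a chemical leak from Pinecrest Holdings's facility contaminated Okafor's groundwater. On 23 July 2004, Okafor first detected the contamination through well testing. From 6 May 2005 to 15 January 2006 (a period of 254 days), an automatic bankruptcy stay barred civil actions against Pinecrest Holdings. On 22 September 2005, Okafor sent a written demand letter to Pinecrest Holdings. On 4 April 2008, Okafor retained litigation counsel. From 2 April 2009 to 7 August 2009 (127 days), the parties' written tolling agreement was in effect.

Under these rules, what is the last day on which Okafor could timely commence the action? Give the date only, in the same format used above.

3 October 2008

Accrual is tied to discovery, so the period began on 23 July 2004 rather than on 10 May 2002 when the act occurred.
Adding the 42 months base period to 23 July 2004 gives a deadline of 23 January 2008, before any tolling.
The automatic bankruptcy stay from 6 May 2005 to 15 January 2006 tolled the period for 254 days, extending the deadline to 3 October 2008.
The written tolling agreement starting 2 April 2009 came too late — the period had run on 3 October 2008 — and so does not extend the deadline.
Nothing else in the chronology tolls or restarts the period.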